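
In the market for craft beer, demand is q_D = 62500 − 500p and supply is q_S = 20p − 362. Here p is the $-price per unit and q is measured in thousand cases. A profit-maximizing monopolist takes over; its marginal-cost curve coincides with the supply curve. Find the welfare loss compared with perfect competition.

$150.73 thousand

In inverse form: demand p = 125 − 0.002q, supply p = 18.1 + 0.05q.
Competitive equilibrium: 125 − 0.002q = 18.1 + 0.05q → q* = 2055.7692, p* = 120.8885.
Marginal revenue: MR = 125 − 0.004q. Set MR = MC: 125 − 0.004q = 18.1 + 0.05q → q_m = 1979.6296.
Price p_m = 125 − 0.002·1979.6296 = 121.0407; MC(q_m) = 18.1 + 0.05·1979.6296 = 117.0815.
Competitive q* = 2055.7692, so Δq = 76.1396; wedge = 121.0407 − 117.0815 = 3.9592.
Deadweight loss = ½ × 76.1396 × 3.9592 = $150.73 thousand.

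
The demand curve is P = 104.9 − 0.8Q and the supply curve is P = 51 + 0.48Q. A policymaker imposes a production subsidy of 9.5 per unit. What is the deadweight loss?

Competitive equilibrium: 104.9 − 0.8Q = 51 + 0.48Q → Q* = 42.1094, P* = 71.2125.
The subsidy lowers effective supply by 9.5: P = 41.5 + 0.48Q.
New quantity: 104.9 − 0.8Q = 41.5 + 0.48Q → Q' = 49.5313.
Overproduction ΔQ = 49.5313 − 42.1094 = 7.4219; wedge = subsidy = 9.5.
Welfare loss = ½ × 7.4219 × 9.5 = 35.25.

35.25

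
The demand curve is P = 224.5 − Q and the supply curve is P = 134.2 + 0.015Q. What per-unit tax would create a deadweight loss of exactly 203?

20.3

Competitive equilibrium: 224.5 − Q = 134.2 + 0.015Q → Q* = 88.9655, P* = 135.5345.
A tax t gives ΔQ = t/1.015 and wedge t, so DWL = t²/2.03.
t²/2.03 = 203 → t² = 412.09 → t = 20.3.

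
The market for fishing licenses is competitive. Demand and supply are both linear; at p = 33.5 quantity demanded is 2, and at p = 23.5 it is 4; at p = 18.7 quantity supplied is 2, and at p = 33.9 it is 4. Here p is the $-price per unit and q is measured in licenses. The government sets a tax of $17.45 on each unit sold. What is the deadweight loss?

$12.08

Demand slope = (23.5 − 33.5)/(4 − 2) = −5, so p = 43.5 − 5q.
Supply slope = (33.9 − 18.7)/(4 − 2) = 7.6, so p = 3.5 + 7.6q.
Competitive equilibrium: 43.5 − 5q = 3.5 + 7.6q → q* = 3.1746, p* = 27.627.
With the tax, the buyer price exceeds the seller price by 17.45: (43.5 − 5q) − (3.5 + 7.6q) = 17.45 → q' = 1.7897.
Δq = 3.1746 − 1.7897 = 1.3849; the wedge equals the tax, 17.45.
Welfare loss = ½ × 1.3849 × 17.45 = $12.08.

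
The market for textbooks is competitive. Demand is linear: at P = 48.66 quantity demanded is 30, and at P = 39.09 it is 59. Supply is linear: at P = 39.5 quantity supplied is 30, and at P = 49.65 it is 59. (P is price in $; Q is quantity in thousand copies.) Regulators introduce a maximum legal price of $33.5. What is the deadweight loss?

$318.64 thousand

Demand slope = (39.09 − 48.66)/(59 − 30) = −0.33, so P = 58.56 − 0.33Q.
Supply slope = (49.65 − 39.5)/(59 − 30) = 0.35, so P = 29 + 0.35Q.
Competitive equilibrium: 58.56 − 0.33Q = 29 + 0.35Q → Q* = 43.4706, P* = 44.2147.
At the ceiling P = 33.5, quantity supplied = (33.5 − 29)/0.35 = 12.8571.
Willingness to pay at Q' = 12.8571: 58.56 − 0.33·12.8571 = 54.3172.
ΔQ = 43.4706 − 12.8571 = 30.6135; wedge = 54.3172 − 33.5 = 20.8172.
The triangle = ½ × 30.6135 × 20.8172 = $318.64 thousand.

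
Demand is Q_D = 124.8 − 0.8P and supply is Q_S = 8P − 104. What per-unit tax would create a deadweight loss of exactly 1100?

In inverse form: demand P = 156 − 1.25Q, supply P = 13 + 0.125Q.
Competitive equilibrium: 156 − 1.25Q = 13 + 0.125Q → Q* = 104, P* = 26.
A tax t gives ΔQ = t/1.375 and wedge t, so DWL = t²/2.75.
t²/2.75 = 1100 → t² = 3025 → t = 55.

55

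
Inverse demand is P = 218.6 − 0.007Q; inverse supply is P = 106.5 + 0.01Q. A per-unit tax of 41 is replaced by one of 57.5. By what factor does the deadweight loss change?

1.967

Competitive equilibrium: 218.6 − 0.007Q = 106.5 + 0.01Q → Q* = 6594.1176, P* = 172.4412.
For a per-unit tax t: ΔQ = t/0.017, so DWL = ½·t·(t/0.017) = t²/0.034.
At t = 41: DWL = 49441.176. At t = 57.5: DWL = 97242.647.
Ratio = (57.5/41)² = 1.967.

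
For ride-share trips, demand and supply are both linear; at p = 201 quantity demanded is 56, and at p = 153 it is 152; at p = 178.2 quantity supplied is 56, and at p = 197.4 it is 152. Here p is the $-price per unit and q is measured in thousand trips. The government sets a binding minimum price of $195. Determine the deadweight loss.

$148.11 thousand

Demand slope = (153 − 201)/(152 − 56) = −0.5, so p = 229 − 0.5q.
Supply slope = (197.4 − 178.2)/(152 − 56) = 0.2, so p = 167 + 0.2q.
Competitive equilibrium: 229 − 0.5q = 167 + 0.2q → q* = 88.5714, p* = 184.7143.
At the floor p = 195, quantity demanded = (229 − 195)/0.5 = 68.
Sellers' marginal cost at q' = 68: 167 + 0.2·68 = 180.6.
Δq = 88.5714 − 68 = 20.5714; wedge = 195 − 180.6 = 14.4.
Deadweight loss = ½ × 20.5714 × 14.4 = $148.11 thousand.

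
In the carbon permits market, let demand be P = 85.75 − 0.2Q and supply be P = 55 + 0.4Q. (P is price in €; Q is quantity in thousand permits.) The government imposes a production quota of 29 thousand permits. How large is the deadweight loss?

Competitive equilibrium: 85.75 − 0.2Q = 55 + 0.4Q → Q* = 51.25, P* = 75.5.
At Q = 29: demand price = 85.75 − 0.2·29 = 79.95; supply price = 55 + 0.4·29 = 66.6.
ΔQ = 51.25 − 29 = 22.25; wedge = 79.95 − 66.6 = 13.35.
DWL = ½ × 22.25 × 13.35 = €148.52 thousand.

€148.52 thousand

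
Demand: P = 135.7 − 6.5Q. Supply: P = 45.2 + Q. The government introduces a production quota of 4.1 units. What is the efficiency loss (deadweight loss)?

Competitive equilibrium: 135.7 − 6.5Q = 45.2 + Q → Q* = 12.06667, P* = 57.26667.
At Q = 4.1: demand price = 135.7 − 6.5·4.1 = 109.05; supply price = 45.2 + 1·4.1 = 49.3.
ΔQ = 12.06667 − 4.1 = 7.96667; wedge = 109.05 − 49.3 = 59.75.
Welfare loss = ½ × 7.96667 × 59.75 = 238.

238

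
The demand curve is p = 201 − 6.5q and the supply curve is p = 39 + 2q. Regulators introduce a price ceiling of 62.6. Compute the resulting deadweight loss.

223.93

Competitive equilibrium: 201 − 6.5q = 39 + 2q → q* = 19.0588, p* = 77.1176.
At the ceiling p = 62.6, quantity supplied = (62.6 − 39)/2 = 11.8.
Willingness to pay at q' = 11.8: 201 − 6.5·11.8 = 124.3.
Δq = 19.0588 − 11.8 = 7.2588; wedge = 124.3 − 62.6 = 61.7.
Welfare loss = ½ × 7.2588 × 61.7 = 223.93.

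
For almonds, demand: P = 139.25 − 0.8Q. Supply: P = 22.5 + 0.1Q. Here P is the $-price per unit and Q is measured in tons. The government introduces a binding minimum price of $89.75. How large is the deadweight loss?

$2071.46

Competitive equilibrium: 139.25 − 0.8Q = 22.5 + 0.1Q → Q* = 129.7222, P* = 35.4722.
At the floor P = 89.75, quantity demanded = (139.25 − 89.75)/0.8 = 61.875.
Sellers' marginal cost at Q' = 61.875: 22.5 + 0.1·61.875 = 28.6875.
ΔQ = 129.7222 − 61.875 = 67.8472; wedge = 89.75 − 28.6875 = 61.0625.
Welfare loss = ½ × 67.8472 × 61.0625 = $2071.46.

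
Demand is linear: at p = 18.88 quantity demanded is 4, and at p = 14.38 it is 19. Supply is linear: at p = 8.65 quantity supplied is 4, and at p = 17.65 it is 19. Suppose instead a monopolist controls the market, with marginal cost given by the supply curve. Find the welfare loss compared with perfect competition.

Demand slope = (14.38 − 18.88)/(19 − 4) = −0.3, so p = 20.08 − 0.3q.
Supply slope = (17.65 − 8.65)/(19 − 4) = 0.6, so p = 6.25 + 0.6q.
Competitive equilibrium: 20.08 − 0.3q = 6.25 + 0.6q → q* = 15.3667, p* = 15.47.
Marginal revenue: MR = 20.08 − 0.6q. Set MR = MC: 20.08 − 0.6q = 6.25 + 0.6q → q_m = 11.525.
Price p_m = 20.08 − 0.3·11.525 = 16.6225; MC(q_m) = 6.25 + 0.6·11.525 = 13.165.
Competitive q* = 15.3667, so Δq = 3.8417; wedge = 16.6225 − 13.165 = 3.4575.
DWL = ½ × 3.8417 × 3.4575 = 6.64.

6.64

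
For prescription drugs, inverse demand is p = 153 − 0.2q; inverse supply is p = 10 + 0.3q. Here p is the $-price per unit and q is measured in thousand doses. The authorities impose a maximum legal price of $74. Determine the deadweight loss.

$1320.11 thousand

Competitive equilibrium: 153 − 0.2q = 10 + 0.3q → q* = 286, p* = 95.8.
At the ceiling p = 74, quantity supplied = (74 − 10)/0.3 = 213.3333.
Willingness to pay at q' = 213.3333: 153 − 0.2·213.3333 = 110.3333.
Δq = 286 − 213.3333 = 72.6667; wedge = 110.3333 − 74 = 36.3333.
Deadweight loss = ½ × 72.6667 × 36.3333 = $1320.11 thousand.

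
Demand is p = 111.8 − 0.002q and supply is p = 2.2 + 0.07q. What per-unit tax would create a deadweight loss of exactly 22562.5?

Competitive equilibrium: 111.8 − 0.002q = 2.2 + 0.07q → q* = 1522.2222, p* = 108.7556.
A tax t gives Δq = t/0.072 and wedge t, so DWL = t²/0.144.
t²/0.144 = 22562.5 → t² = 3249 → t = 57.

57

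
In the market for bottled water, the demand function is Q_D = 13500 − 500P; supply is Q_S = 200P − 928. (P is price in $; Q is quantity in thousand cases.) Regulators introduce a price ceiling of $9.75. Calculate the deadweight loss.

In inverse form: demand P = 27 − 0.002Q, supply P = 4.64 + 0.005Q.
Competitive equilibrium: 27 − 0.002Q = 4.64 + 0.005Q → Q* = 3194.2857, P* = 20.6114.
At the ceiling P = 9.75, quantity supplied = (9.75 − 4.64)/0.005 = 1022.
Willingness to pay at Q' = 1022: 27 − 0.002·1022 = 24.956.
ΔQ = 3194.2857 − 1022 = 2172.2857; wedge = 24.956 − 9.75 = 15.206.
Welfare loss = ½ × 2172.2857 × 15.206 = $16515.89 thousand.

$16515.89 thousand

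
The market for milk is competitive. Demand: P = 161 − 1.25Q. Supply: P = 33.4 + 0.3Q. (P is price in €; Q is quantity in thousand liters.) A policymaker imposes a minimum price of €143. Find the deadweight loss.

Competitive equilibrium: 161 − 1.25Q = 33.4 + 0.3Q → Q* = 82.32258, P* = 58.09677.
At the floor P = 143, quantity demanded = (161 − 143)/1.25 = 14.4.
Sellers' marginal cost at Q' = 14.4: 33.4 + 0.3·14.4 = 37.72.
ΔQ = 82.32258 − 14.4 = 67.92258; wedge = 143 − 37.72 = 105.28.
DWL = ½ × 67.92258 × 105.28 = €3575.44 thousand.

€3575.44 thousand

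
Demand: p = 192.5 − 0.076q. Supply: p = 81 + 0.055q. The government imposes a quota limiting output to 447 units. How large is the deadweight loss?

Competitive equilibrium: 192.5 − 0.076q = 81 + 0.055q → q* = 851.14504, p* = 127.81298.
At q = 447: demand price = 192.5 − 0.076·447 = 158.528; supply price = 81 + 0.055·447 = 105.585.
Δq = 851.14504 − 447 = 404.14504; wedge = 158.528 − 105.585 = 52.943.
The triangle = ½ × 404.14504 × 52.943 = 10698.33.

10698.33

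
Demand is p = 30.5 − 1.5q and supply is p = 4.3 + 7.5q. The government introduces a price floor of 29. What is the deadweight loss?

Competitive equilibrium: 30.5 − 1.5q = 4.3 + 7.5q → q* = 2.9111, p* = 26.1333.
At the floor p = 29, quantity demanded = (30.5 − 29)/1.5 = 1.
Sellers' marginal cost at q' = 1: 4.3 + 7.5·1 = 11.8.
Δq = 2.9111 − 1 = 1.9111; wedge = 29 − 11.8 = 17.2.
The triangle = ½ × 1.9111 × 17.2 = 16.44.

16.44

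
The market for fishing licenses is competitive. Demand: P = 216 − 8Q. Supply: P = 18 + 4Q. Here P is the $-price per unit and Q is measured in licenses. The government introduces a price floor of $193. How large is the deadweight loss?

Competitive equilibrium: 216 − 8Q = 18 + 4Q → Q* = 16.5, P* = 84.
At the floor P = 193, quantity demanded = (216 − 193)/8 = 2.875.
Sellers' marginal cost at Q' = 2.875: 18 + 4·2.875 = 29.5.
ΔQ = 16.5 − 2.875 = 13.625; wedge = 193 − 29.5 = 163.5.
The triangle = ½ × 13.625 × 163.5 = $1113.84.

$1113.84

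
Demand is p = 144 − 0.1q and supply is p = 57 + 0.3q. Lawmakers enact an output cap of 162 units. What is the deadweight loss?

Competitive equilibrium: 144 − 0.1q = 57 + 0.3q → q* = 217.5, p* = 122.25.
At q = 162: demand price = 144 − 0.1·162 = 127.8; supply price = 57 + 0.3·162 = 105.6.
Δq = 217.5 − 162 = 55.5; wedge = 127.8 − 105.6 = 22.2.
The triangle = ½ × 55.5 × 22.2 = 616.05.

616.05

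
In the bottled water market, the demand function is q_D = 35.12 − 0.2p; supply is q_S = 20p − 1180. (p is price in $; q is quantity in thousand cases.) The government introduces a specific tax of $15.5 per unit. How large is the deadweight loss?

In inverse form: demand p = 175.6 − 5q, supply p = 59 + 0.05q.
Competitive equilibrium: 175.6 − 5q = 59 + 0.05q → q* = 23.0891, p* = 60.1545.
With the tax, the buyer price exceeds the seller price by 15.5: (175.6 − 5q) − (59 + 0.05q) = 15.5 → q' = 20.0198.
Δq = 23.0891 − 20.0198 = 3.0693; the wedge equals the tax, 15.5.
The triangle = ½ × 3.0693 × 15.5 = $23.79 thousand.

$23.79 thousand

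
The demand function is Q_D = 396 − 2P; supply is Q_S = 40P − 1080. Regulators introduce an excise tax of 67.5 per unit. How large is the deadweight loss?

4339.29

In inverse form: demand P = 198 − 0.5Q, supply P = 27 + 0.025Q.
Competitive equilibrium: 198 − 0.5Q = 27 + 0.025Q → Q* = 325.71429, P* = 35.14286.
With the tax, the buyer price exceeds the seller price by 67.5: (198 − 0.5Q) − (27 + 0.025Q) = 67.5 → Q' = 197.14286.
ΔQ = 325.71429 − 197.14286 = 128.57143; the wedge equals the tax, 67.5.
Deadweight loss = ½ × 128.57143 × 67.5 = 4339.29.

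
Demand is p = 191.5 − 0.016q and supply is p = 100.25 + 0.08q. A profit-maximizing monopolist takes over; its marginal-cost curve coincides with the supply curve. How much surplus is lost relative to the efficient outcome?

Competitive equilibrium: 191.5 − 0.016q = 100.25 + 0.08q → q* = 950.5208, p* = 176.2917.
Marginal revenue: MR = 191.5 − 0.032q. Set MR = MC: 191.5 − 0.032q = 100.25 + 0.08q → q_m = 814.7321.
Price p_m = 191.5 − 0.016·814.7321 = 178.4643; MC(q_m) = 100.25 + 0.08·814.7321 = 165.4286.
Competitive q* = 950.5208, so Δq = 135.7887; wedge = 178.4643 − 165.4286 = 13.0357.
Welfare loss = ½ × 135.7887 × 13.0357 = 885.05.

885.05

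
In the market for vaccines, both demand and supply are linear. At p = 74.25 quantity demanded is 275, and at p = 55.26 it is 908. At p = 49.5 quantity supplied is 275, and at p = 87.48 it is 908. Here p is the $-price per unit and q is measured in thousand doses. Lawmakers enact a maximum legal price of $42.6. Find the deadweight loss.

$6844.50 thousand

Demand slope = (55.26 − 74.25)/(908 − 275) = −0.03, so p = 82.5 − 0.03q.
Supply slope = (87.48 − 49.5)/(908 − 275) = 0.06, so p = 33 + 0.06q.
Competitive equilibrium: 82.5 − 0.03q = 33 + 0.06q → q* = 550, p* = 66.
At the ceiling p = 42.6, quantity supplied = (42.6 − 33)/0.06 = 160.
Willingness to pay at q' = 160: 82.5 − 0.03·160 = 77.7.
Δq = 550 − 160 = 390; wedge = 77.7 − 42.6 = 35.1.
Deadweight loss = ½ × 390 × 35.1 = $6844.50 thousand.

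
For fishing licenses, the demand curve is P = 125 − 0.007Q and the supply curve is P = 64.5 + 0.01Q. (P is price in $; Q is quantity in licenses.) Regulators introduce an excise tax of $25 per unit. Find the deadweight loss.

Competitive equilibrium: 125 − 0.007Q = 64.5 + 0.01Q → Q* = 3558.8235, P* = 100.0882.
With the tax, the buyer price exceeds the seller price by 25: (125 − 0.007Q) − (64.5 + 0.01Q) = 25 → Q' = 2088.2353.
ΔQ = 3558.8235 − 2088.2353 = 1470.5882; the wedge equals the tax, 25.
The triangle = ½ × 1470.5882 × 25 = $18382.35.

$18382.35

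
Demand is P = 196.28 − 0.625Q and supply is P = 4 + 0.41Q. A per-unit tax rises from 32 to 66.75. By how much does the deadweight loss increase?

1657.76

Competitive equilibrium: 196.28 − 0.625Q = 4 + 0.41Q → Q* = 185.7778, P* = 80.1689.
For a per-unit tax t: ΔQ = t/1.035, so DWL = ½·t·(t/1.035) = t²/2.07.
At t = 32: DWL = 494.686. At t = 66.75: DWL = 2152.446.
Increase = 2152.446 − 494.686 = 1657.76.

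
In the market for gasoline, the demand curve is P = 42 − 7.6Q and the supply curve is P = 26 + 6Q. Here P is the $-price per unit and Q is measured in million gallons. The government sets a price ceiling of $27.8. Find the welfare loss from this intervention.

$5.22 million

Competitive equilibrium: 42 − 7.6Q = 26 + 6Q → Q* = 1.1765, P* = 33.0588.
At the ceiling P = 27.8, quantity supplied = (27.8 − 26)/6 = 0.3.
Willingness to pay at Q' = 0.3: 42 − 7.6·0.3 = 39.72.
ΔQ = 1.1765 − 0.3 = 0.8765; wedge = 39.72 − 27.8 = 11.92.
DWL = ½ × 0.8765 × 11.92 = $5.22 million.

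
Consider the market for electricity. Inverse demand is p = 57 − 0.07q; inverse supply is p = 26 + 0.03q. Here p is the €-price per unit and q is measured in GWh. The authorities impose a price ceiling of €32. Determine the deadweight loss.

Competitive equilibrium: 57 − 0.07q = 26 + 0.03q → q* = 310, p* = 35.3.
At the ceiling p = 32, quantity supplied = (32 − 26)/0.03 = 200.
Willingness to pay at q' = 200: 57 − 0.07·200 = 43.
Δq = 310 − 200 = 110; wedge = 43 − 32 = 11.
The triangle = ½ × 110 × 11 = €605.

€605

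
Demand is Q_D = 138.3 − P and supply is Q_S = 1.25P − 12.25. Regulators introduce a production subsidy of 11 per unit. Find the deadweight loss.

In inverse form: demand P = 138.3 − Q, supply P = 9.8 + 0.8Q.
Competitive equilibrium: 138.3 − Q = 9.8 + 0.8Q → Q* = 71.3889, P* = 66.9111.
The subsidy lowers effective supply by 11: P = 0.8Q − 1.2.
New quantity: 138.3 − Q = 0.8Q − 1.2 → Q' = 77.5.
Overproduction ΔQ = 77.5 − 71.3889 = 6.1111; wedge = subsidy = 11.
The triangle = ½ × 6.1111 × 11 = 33.61.

33.61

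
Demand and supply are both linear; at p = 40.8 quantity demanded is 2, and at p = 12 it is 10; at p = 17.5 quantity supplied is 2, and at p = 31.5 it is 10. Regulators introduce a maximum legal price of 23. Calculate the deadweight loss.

Demand slope = (12 − 40.8)/(10 − 2) = −3.6, so p = 48 − 3.6q.
Supply slope = (31.5 − 17.5)/(10 − 2) = 1.75, so p = 14 + 1.75q.
Competitive equilibrium: 48 − 3.6q = 14 + 1.75q → q* = 6.3551, p* = 25.1215.
At the ceiling p = 23, quantity supplied = (23 − 14)/1.75 = 5.1429.
Willingness to pay at q' = 5.1429: 48 − 3.6·5.1429 = 29.4856.
Δq = 6.3551 − 5.1429 = 1.2122; wedge = 29.4856 − 23 = 6.4856.
Deadweight loss = ½ × 1.2122 × 6.4856 = 3.93.

3.93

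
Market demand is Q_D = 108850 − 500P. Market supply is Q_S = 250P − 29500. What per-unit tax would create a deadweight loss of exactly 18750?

In inverse form: demand P = 217.7 − 0.002Q, supply P = 118 + 0.004Q.
Competitive equilibrium: 217.7 − 0.002Q = 118 + 0.004Q → Q* = 16616.6667, P* = 184.4667.
A tax t gives ΔQ = t/0.006 and wedge t, so DWL = t²/0.012.
t²/0.012 = 18750 → t² = 225 → t = 15.

15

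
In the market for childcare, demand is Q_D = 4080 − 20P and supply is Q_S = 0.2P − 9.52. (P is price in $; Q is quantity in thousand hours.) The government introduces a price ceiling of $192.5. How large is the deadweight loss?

$10 thousand

In inverse form: demand P = 204 − 0.05Q, supply P = 47.6 + 5Q.
Competitive equilibrium: 204 − 0.05Q = 47.6 + 5Q → Q* = 30.9703, P* = 202.4515.
At the ceiling P = 192.5, quantity supplied = (192.5 − 47.6)/5 = 28.98.
Willingness to pay at Q' = 28.98: 204 − 0.05·28.98 = 202.551.
ΔQ = 30.9703 − 28.98 = 1.9903; wedge = 202.551 − 192.5 = 10.051.
DWL = ½ × 1.9903 × 10.051 = $10 thousand.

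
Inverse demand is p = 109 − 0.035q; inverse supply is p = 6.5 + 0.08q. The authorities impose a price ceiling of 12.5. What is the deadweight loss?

38315.29

Competitive equilibrium: 109 − 0.035q = 6.5 + 0.08q → q* = 891.30435, p* = 77.80435.
At the ceiling p = 12.5, quantity supplied = (12.5 − 6.5)/0.08 = 75.
Willingness to pay at q' = 75: 109 − 0.035·75 = 106.375.
Δq = 891.30435 − 75 = 816.30435; wedge = 106.375 − 12.5 = 93.875.
Welfare loss = ½ × 816.30435 × 93.875 = 38315.29.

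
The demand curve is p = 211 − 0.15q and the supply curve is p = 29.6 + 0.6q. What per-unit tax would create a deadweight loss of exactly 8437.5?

112.5

Competitive equilibrium: 211 − 0.15q = 29.6 + 0.6q → q* = 241.8667, p* = 174.72.
A tax t gives Δq = t/0.75 and wedge t, so DWL = t²/1.5.
t²/1.5 = 8437.5 → t² = 12656.25 → t = 112.5.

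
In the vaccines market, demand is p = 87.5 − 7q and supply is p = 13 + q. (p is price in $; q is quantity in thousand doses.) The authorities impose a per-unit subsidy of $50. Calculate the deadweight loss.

Competitive equilibrium: 87.5 − 7q = 13 + q → q* = 9.3125, p* = 22.3125.
The subsidy lowers effective supply by 50: p = q − 37.
New quantity: 87.5 − 7q = q − 37 → q' = 15.5625.
Overproduction Δq = 15.5625 − 9.3125 = 6.25; wedge = subsidy = 50.
Welfare loss = ½ × 6.25 × 50 = $156.25 thousand.

$156.25 thousand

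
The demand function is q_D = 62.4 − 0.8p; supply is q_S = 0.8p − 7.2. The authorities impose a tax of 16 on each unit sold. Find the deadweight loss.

In inverse form: demand p = 78 − 1.25q, supply p = 9 + 1.25q.
Competitive equilibrium: 78 − 1.25q = 9 + 1.25q → q* = 27.6, p* = 43.5.
With the tax, the buyer price exceeds the seller price by 16: (78 − 1.25q) − (9 + 1.25q) = 16 → q' = 21.2.
Δq = 27.6 − 21.2 = 6.4; the wedge equals the tax, 16.
DWL = ½ × 6.4 × 16 = 51.20.

51.20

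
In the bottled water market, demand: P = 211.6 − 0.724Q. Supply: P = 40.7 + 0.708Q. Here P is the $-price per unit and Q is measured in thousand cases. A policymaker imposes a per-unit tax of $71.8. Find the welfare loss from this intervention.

Competitive equilibrium: 211.6 − 0.724Q = 40.7 + 0.708Q → Q* = 119.34358, P* = 125.19525.
With the tax, the buyer price exceeds the seller price by 71.8: (211.6 − 0.724Q) − (40.7 + 0.708Q) = 71.8 → Q' = 69.20391.
ΔQ = 119.34358 − 69.20391 = 50.13967; the wedge equals the tax, 71.8.
Welfare loss = ½ × 50.13967 × 71.8 = $1800.01 thousand.

$1800.01 thousand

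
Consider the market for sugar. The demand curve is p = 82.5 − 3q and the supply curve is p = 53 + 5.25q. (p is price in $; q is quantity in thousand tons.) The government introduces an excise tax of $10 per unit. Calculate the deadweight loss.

Competitive equilibrium: 82.5 − 3q = 53 + 5.25q → q* = 3.5758, p* = 71.7727.
With the tax, the buyer price exceeds the seller price by 10: (82.5 − 3q) − (53 + 5.25q) = 10 → q' = 2.3636.
Δq = 3.5758 − 2.3636 = 1.2122; the wedge equals the tax, 10.
Deadweight loss = ½ × 1.2122 × 10 = $6.06 thousand.

$6.06 thousand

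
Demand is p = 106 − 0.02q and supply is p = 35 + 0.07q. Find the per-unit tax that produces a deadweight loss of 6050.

33

Competitive equilibrium: 106 − 0.02q = 35 + 0.07q → q* = 788.8889, p* = 90.2222.
A tax t gives Δq = t/0.09 and wedge t, so DWL = t²/0.18.
t²/0.18 = 6050 → t² = 1089 → t = 33.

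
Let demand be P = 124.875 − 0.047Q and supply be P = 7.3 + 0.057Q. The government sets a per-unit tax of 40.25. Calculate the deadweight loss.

7788.76

Competitive equilibrium: 124.875 − 0.047Q = 7.3 + 0.057Q → Q* = 1130.5288, P* = 71.7401.
With the tax, the buyer price exceeds the seller price by 40.25: (124.875 − 0.047Q) − (7.3 + 0.057Q) = 40.25 → Q' = 743.5096.
ΔQ = 1130.5288 − 743.5096 = 387.0192; the wedge equals the tax, 40.25.
DWL = ½ × 387.0192 × 40.25 = 7788.76.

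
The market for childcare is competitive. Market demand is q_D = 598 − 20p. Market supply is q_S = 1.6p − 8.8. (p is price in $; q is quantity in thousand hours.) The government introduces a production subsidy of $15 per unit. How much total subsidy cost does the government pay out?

In inverse form: demand p = 29.9 − 0.05q, supply p = 5.5 + 0.625q.
Competitive equilibrium: 29.9 − 0.05q = 5.5 + 0.625q → q* = 36.1481, p* = 28.0926.
The subsidy lowers effective supply by 15: p = 0.625q − 9.5.
New quantity: 29.9 − 0.05q = 0.625q − 9.5 → q' = 58.3704.
Total subsidy cost = 15 × 58.3704 = $875.56 thousand.

$875.56 thousand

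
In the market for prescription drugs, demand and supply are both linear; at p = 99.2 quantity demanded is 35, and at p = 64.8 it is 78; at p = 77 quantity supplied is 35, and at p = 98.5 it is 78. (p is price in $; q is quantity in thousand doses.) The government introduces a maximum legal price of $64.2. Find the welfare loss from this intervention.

Demand slope = (64.8 − 99.2)/(78 − 35) = −0.8, so p = 127.2 − 0.8q.
Supply slope = (98.5 − 77)/(78 − 35) = 0.5, so p = 59.5 + 0.5q.
Competitive equilibrium: 127.2 − 0.8q = 59.5 + 0.5q → q* = 52.0769, p* = 85.5385.
At the ceiling p = 64.2, quantity supplied = (64.2 − 59.5)/0.5 = 9.4.
Willingness to pay at q' = 9.4: 127.2 − 0.8·9.4 = 119.68.
Δq = 52.0769 − 9.4 = 42.6769; wedge = 119.68 − 64.2 = 55.48.
The triangle = ½ × 42.6769 × 55.48 = $1183.86 thousand.

$1183.86 thousand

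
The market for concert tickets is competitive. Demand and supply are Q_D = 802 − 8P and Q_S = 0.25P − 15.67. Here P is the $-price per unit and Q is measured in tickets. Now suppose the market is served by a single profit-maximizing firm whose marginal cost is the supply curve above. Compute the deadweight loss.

In inverse form: demand P = 100.25 − 0.125Q, supply P = 62.68 + 4Q.
Competitive equilibrium: 100.25 − 0.125Q = 62.68 + 4Q → Q* = 9.1079, P* = 99.1115.
Marginal revenue: MR = 100.25 − 0.25Q. Set MR = MC: 100.25 − 0.25Q = 62.68 + 4Q → Q_m = 8.84.
Price P_m = 100.25 − 0.125·8.84 = 99.145; MC(Q_m) = 62.68 + 4·8.84 = 98.04.
Competitive Q* = 9.1079, so ΔQ = 0.2679; wedge = 99.145 − 98.04 = 1.105.
Welfare loss = ½ × 0.2679 × 1.105 = $0.15.

$0.15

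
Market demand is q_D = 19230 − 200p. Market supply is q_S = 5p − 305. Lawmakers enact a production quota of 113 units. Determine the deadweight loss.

In inverse form: demand p = 96.15 − 0.005q, supply p = 61 + 0.2q.
Competitive equilibrium: 96.15 − 0.005q = 61 + 0.2q → q* = 171.4634, p* = 95.2927.
At q = 113: demand price = 96.15 − 0.005·113 = 95.585; supply price = 61 + 0.2·113 = 83.6.
Δq = 171.4634 − 113 = 58.4634; wedge = 95.585 − 83.6 = 11.985.
Deadweight loss = ½ × 58.4634 × 11.985 = 350.34.

350.34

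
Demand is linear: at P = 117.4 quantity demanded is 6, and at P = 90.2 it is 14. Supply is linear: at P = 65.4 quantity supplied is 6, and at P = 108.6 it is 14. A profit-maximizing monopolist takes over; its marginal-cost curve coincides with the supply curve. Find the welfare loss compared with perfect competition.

48.47

Demand slope = (90.2 − 117.4)/(14 − 6) = −3.4, so P = 137.8 − 3.4Q.
Supply slope = (108.6 − 65.4)/(14 − 6) = 5.4, so P = 33 + 5.4Q.
Competitive equilibrium: 137.8 − 3.4Q = 33 + 5.4Q → Q* = 11.9091, P* = 97.3091.
Marginal revenue: MR = 137.8 − 6.8Q. Set MR = MC: 137.8 − 6.8Q = 33 + 5.4Q → Q_m = 8.5902.
Price P_m = 137.8 − 3.4·8.5902 = 108.5933; MC(Q_m) = 33 + 5.4·8.5902 = 79.3871.
Competitive Q* = 11.9091, so ΔQ = 3.3189; wedge = 108.5933 − 79.3871 = 29.2062.
Welfare loss = ½ × 3.3189 × 29.2062 = 48.47.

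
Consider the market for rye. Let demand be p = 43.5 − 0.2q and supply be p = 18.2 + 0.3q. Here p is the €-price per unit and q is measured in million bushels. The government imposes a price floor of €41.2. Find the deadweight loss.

€382.20 million

Competitive equilibrium: 43.5 − 0.2q = 18.2 + 0.3q → q* = 50.6, p* = 33.38.
At the floor p = 41.2, quantity demanded = (43.5 − 41.2)/0.2 = 11.5.
Sellers' marginal cost at q' = 11.5: 18.2 + 0.3·11.5 = 21.65.
Δq = 50.6 − 11.5 = 39.1; wedge = 41.2 − 21.65 = 19.55.
Deadweight loss = ½ × 39.1 × 19.55 = €382.20 million.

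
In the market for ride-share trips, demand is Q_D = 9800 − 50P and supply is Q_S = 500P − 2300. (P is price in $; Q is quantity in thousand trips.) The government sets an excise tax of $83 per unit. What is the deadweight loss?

$156568.18 thousand

In inverse form: demand P = 196 − 0.02Q, supply P = 4.6 + 0.002Q.
Competitive equilibrium: 196 − 0.02Q = 4.6 + 0.002Q → Q* = 8700, P* = 22.
With the tax, the buyer price exceeds the seller price by 83: (196 − 0.02Q) − (4.6 + 0.002Q) = 83 → Q' = 4927.2727.
ΔQ = 8700 − 4927.2727 = 3772.7273; the wedge equals the tax, 83.
DWL = ½ × 3772.7273 × 83 = $156568.18 thousand.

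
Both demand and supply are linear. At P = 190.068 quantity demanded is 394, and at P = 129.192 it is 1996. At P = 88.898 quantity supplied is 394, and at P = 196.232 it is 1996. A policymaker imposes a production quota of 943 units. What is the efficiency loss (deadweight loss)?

Demand slope = (129.192 − 190.068)/(1996 − 394) = −0.038, so P = 205.04 − 0.038Q.
Supply slope = (196.232 − 88.898)/(1996 − 394) = 0.067, so P = 62.5 + 0.067Q.
Competitive equilibrium: 205.04 − 0.038Q = 62.5 + 0.067Q → Q* = 1357.5238, P* = 153.4541.
At Q = 943: demand price = 205.04 − 0.038·943 = 169.206; supply price = 62.5 + 0.067·943 = 125.681.
ΔQ = 1357.5238 − 943 = 414.5238; wedge = 169.206 − 125.681 = 43.525.
Welfare loss = ½ × 414.5238 × 43.525 = 9021.07.

9021.07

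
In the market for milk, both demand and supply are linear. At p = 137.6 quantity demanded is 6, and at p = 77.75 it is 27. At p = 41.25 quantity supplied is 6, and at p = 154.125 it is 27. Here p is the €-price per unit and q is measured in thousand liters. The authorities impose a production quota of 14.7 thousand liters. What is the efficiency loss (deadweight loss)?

Demand slope = (77.75 − 137.6)/(27 − 6) = −2.85, so p = 154.7 − 2.85q.
Supply slope = (154.125 − 41.25)/(27 − 6) = 5.375, so p = 9 + 5.375q.
Competitive equilibrium: 154.7 − 2.85q = 9 + 5.375q → q* = 17.7143, p* = 104.2143.
At q = 14.7: demand price = 154.7 − 2.85·14.7 = 112.805; supply price = 9 + 5.375·14.7 = 88.0125.
Δq = 17.7143 − 14.7 = 3.0143; wedge = 112.805 − 88.0125 = 24.7925.
Deadweight loss = ½ × 3.0143 × 24.7925 = €37.37 thousand.

€37.37 thousand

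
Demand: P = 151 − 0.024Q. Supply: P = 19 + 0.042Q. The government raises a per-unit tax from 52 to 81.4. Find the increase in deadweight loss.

Competitive equilibrium: 151 − 0.024Q = 19 + 0.042Q → Q* = 2000, P* = 103.
For a per-unit tax t: ΔQ = t/0.066, so DWL = ½·t·(t/0.066) = t²/0.132.
At t = 52: DWL = 20484.848. At t = 81.4: DWL = 50196.667.
Increase = 50196.667 − 20484.848 = 29711.82.

29711.82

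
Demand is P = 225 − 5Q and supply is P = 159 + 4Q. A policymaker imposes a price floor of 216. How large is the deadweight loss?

Competitive equilibrium: 225 − 5Q = 159 + 4Q → Q* = 7.3333, P* = 188.3333.
At the floor P = 216, quantity demanded = (225 − 216)/5 = 1.8.
Sellers' marginal cost at Q' = 1.8: 159 + 4·1.8 = 166.2.
ΔQ = 7.3333 − 1.8 = 5.5333; wedge = 216 − 166.2 = 49.8.
The triangle = ½ × 5.5333 × 49.8 = 137.78.

137.78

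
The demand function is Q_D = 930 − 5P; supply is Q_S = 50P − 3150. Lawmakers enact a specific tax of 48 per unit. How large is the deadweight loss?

5236.36

In inverse form: demand P = 186 − 0.2Q, supply P = 63 + 0.02Q.
Competitive equilibrium: 186 − 0.2Q = 63 + 0.02Q → Q* = 559.0909, P* = 74.1818.
With the tax, the buyer price exceeds the seller price by 48: (186 − 0.2Q) − (63 + 0.02Q) = 48 → Q' = 340.9091.
ΔQ = 559.0909 − 340.9091 = 218.1818; the wedge equals the tax, 48.
Welfare loss = ½ × 218.1818 × 48 = 5236.36.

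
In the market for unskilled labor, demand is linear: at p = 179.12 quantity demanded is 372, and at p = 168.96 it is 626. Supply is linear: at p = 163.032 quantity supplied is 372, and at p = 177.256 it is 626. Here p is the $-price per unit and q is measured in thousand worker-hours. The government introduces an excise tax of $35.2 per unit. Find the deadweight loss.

Demand slope = (168.96 − 179.12)/(626 − 372) = −0.04, so p = 194 − 0.04q.
Supply slope = (177.256 − 163.032)/(626 − 372) = 0.056, so p = 142.2 + 0.056q.
Competitive equilibrium: 194 − 0.04q = 142.2 + 0.056q → q* = 539.5833, p* = 172.4167.
With the tax, the buyer price exceeds the seller price by 35.2: (194 − 0.04q) − (142.2 + 0.056q) = 35.2 → q' = 172.9167.
Δq = 539.5833 − 172.9167 = 366.6666; the wedge equals the tax, 35.2.
DWL = ½ × 366.6666 × 35.2 = $6453.33 thousand.

$6453.33 thousand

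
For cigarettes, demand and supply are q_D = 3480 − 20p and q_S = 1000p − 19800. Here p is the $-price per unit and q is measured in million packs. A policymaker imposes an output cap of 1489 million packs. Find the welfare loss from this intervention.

In inverse form: demand p = 174 − 0.05q, supply p = 19.8 + 0.001q.
Competitive equilibrium: 174 − 0.05q = 19.8 + 0.001q → q* = 3023.5294, p* = 22.8235.
At q = 1489: demand price = 174 − 0.05·1489 = 99.55; supply price = 19.8 + 0.001·1489 = 21.289.
Δq = 3023.5294 − 1489 = 1534.5294; wedge = 99.55 − 21.289 = 78.261.
The triangle = ½ × 1534.5294 × 78.261 = $60046.90 million.

$60046.90 million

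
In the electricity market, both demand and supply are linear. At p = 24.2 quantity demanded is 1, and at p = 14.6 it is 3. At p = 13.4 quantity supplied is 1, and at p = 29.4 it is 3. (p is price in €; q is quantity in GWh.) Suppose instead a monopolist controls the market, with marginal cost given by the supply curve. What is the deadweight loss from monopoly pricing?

€1.62

Demand slope = (14.6 − 24.2)/(3 − 1) = −4.8, so p = 29 − 4.8q.
Supply slope = (29.4 − 13.4)/(3 − 1) = 8, so p = 5.4 + 8q.
Competitive equilibrium: 29 − 4.8q = 5.4 + 8q → q* = 1.8438, p* = 20.15.
Marginal revenue: MR = 29 − 9.6q. Set MR = MC: 29 − 9.6q = 5.4 + 8q → q_m = 1.3409.
Price p_m = 29 − 4.8·1.3409 = 22.5637; MC(q_m) = 5.4 + 8·1.3409 = 16.1272.
Competitive q* = 1.8438, so Δq = 0.5029; wedge = 22.5637 − 16.1272 = 6.4365.
Welfare loss = ½ × 0.5029 × 6.4365 = €1.62.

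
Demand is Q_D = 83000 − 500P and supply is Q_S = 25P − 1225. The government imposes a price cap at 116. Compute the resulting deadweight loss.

25907.41

In inverse form: demand P = 166 − 0.002Q, supply P = 49 + 0.04Q.
Competitive equilibrium: 166 − 0.002Q = 49 + 0.04Q → Q* = 2785.7143, P* = 160.4286.
At the ceiling P = 116, quantity supplied = (116 − 49)/0.04 = 1675.
Willingness to pay at Q' = 1675: 166 − 0.002·1675 = 162.65.
ΔQ = 2785.7143 − 1675 = 1110.7143; wedge = 162.65 − 116 = 46.65.
Welfare loss = ½ × 1110.7143 × 46.65 = 25907.41.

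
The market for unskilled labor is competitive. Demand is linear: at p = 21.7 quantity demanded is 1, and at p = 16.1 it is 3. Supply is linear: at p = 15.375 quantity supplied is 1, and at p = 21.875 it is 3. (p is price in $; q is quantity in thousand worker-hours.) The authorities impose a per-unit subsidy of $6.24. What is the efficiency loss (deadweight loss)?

Demand slope = (16.1 − 21.7)/(3 − 1) = −2.8, so p = 24.5 − 2.8q.
Supply slope = (21.875 − 15.375)/(3 − 1) = 3.25, so p = 12.125 + 3.25q.
Competitive equilibrium: 24.5 − 2.8q = 12.125 + 3.25q → q* = 2.0455, p* = 18.7727.
The subsidy lowers effective supply by 6.24: p = 5.885 + 3.25q.
New quantity: 24.5 − 2.8q = 5.885 + 3.25q → q' = 3.0769.
Overproduction Δq = 3.0769 − 2.0455 = 1.0314; wedge = subsidy = 6.24.
Welfare loss = ½ × 1.0314 × 6.24 = $3.22 thousand.

$3.22 thousand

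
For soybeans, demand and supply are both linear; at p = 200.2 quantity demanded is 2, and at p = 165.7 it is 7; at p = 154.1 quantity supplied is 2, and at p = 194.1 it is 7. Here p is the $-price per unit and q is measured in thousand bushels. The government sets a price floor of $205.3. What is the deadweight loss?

Demand slope = (165.7 − 200.2)/(7 − 2) = −6.9, so p = 214 − 6.9q.
Supply slope = (194.1 − 154.1)/(7 − 2) = 8, so p = 138.1 + 8q.
Competitive equilibrium: 214 − 6.9q = 138.1 + 8q → q* = 5.094, p* = 178.8517.
At the floor p = 205.3, quantity demanded = (214 − 205.3)/6.9 = 1.2609.
Sellers' marginal cost at q' = 1.2609: 138.1 + 8·1.2609 = 148.1872.
Δq = 5.094 − 1.2609 = 3.8331; wedge = 205.3 − 148.1872 = 57.1128.
Welfare loss = ½ × 3.8331 × 57.1128 = $109.46 thousand.

$109.46 thousand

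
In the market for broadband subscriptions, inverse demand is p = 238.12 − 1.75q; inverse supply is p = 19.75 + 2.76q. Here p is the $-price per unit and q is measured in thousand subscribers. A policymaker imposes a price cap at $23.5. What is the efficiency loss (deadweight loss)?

$4994.10 thousand

Competitive equilibrium: 238.12 − 1.75q = 19.75 + 2.76q → q* = 48.4191, p* = 153.3866.
At the ceiling p = 23.5, quantity supplied = (23.5 − 19.75)/2.76 = 1.3587.
Willingness to pay at q' = 1.3587: 238.12 − 1.75·1.3587 = 235.7423.
Δq = 48.4191 − 1.3587 = 47.0604; wedge = 235.7423 − 23.5 = 212.2423.
Deadweight loss = ½ × 47.0604 × 212.2423 = $4994.10 thousand.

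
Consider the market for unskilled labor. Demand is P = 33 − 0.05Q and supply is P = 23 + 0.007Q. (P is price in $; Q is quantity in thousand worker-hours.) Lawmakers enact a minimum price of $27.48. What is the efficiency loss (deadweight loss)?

Competitive equilibrium: 33 − 0.05Q = 23 + 0.007Q → Q* = 175.4386, P* = 24.2281.
At the floor P = 27.48, quantity demanded = (33 − 27.48)/0.05 = 110.4.
Sellers' marginal cost at Q' = 110.4: 23 + 0.007·110.4 = 23.7728.
ΔQ = 175.4386 − 110.4 = 65.0386; wedge = 27.48 − 23.7728 = 3.7072.
Welfare loss = ½ × 65.0386 × 3.7072 = $120.56 thousand.

$120.56 thousand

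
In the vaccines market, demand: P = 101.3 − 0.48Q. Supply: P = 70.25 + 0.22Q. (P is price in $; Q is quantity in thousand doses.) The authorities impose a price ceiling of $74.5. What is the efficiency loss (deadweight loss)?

Competitive equilibrium: 101.3 − 0.48Q = 70.25 + 0.22Q → Q* = 44.3571, P* = 80.0086.
At the ceiling P = 74.5, quantity supplied = (74.5 − 70.25)/0.22 = 19.3182.
Willingness to pay at Q' = 19.3182: 101.3 − 0.48·19.3182 = 92.0273.
ΔQ = 44.3571 − 19.3182 = 25.0389; wedge = 92.0273 − 74.5 = 17.5273.
Welfare loss = ½ × 25.0389 × 17.5273 = $219.43 thousand.

$219.43 thousand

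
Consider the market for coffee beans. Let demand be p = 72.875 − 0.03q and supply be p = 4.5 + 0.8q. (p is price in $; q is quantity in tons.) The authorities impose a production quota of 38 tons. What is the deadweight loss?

Competitive equilibrium: 72.875 − 0.03q = 4.5 + 0.8q → q* = 82.3795, p* = 70.4036.
At q = 38: demand price = 72.875 − 0.03·38 = 71.735; supply price = 4.5 + 0.8·38 = 34.9.
Δq = 82.3795 − 38 = 44.3795; wedge = 71.735 − 34.9 = 36.835.
The triangle = ½ × 44.3795 × 36.835 = $817.36.

$817.36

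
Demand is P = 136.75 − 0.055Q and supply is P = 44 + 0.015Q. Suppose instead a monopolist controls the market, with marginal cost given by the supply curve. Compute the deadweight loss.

11896.115

Competitive equilibrium: 136.75 − 0.055Q = 44 + 0.015Q → Q* = 1325, P* = 63.875.
Marginal revenue: MR = 136.75 − 0.11Q. Set MR = MC: 136.75 − 0.11Q = 44 + 0.015Q → Q_m = 742.
Price P_m = 136.75 − 0.055·742 = 95.94; MC(Q_m) = 44 + 0.015·742 = 55.13.
Competitive Q* = 1325, so ΔQ = 583; wedge = 95.94 − 55.13 = 40.81.
Deadweight loss = ½ × 583 × 40.81 = 11896.115.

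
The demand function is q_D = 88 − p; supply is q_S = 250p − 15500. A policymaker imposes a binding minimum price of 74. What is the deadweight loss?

In inverse form: demand p = 88 − q, supply p = 62 + 0.004q.
Competitive equilibrium: 88 − q = 62 + 0.004q → q* = 25.8964, p* = 62.1036.
At the floor p = 74, quantity demanded = (88 − 74)/1 = 14.
Sellers' marginal cost at q' = 14: 62 + 0.004·14 = 62.056.
Δq = 25.8964 − 14 = 11.8964; wedge = 74 − 62.056 = 11.944.
Welfare loss = ½ × 11.8964 × 11.944 = 71.05.

71.05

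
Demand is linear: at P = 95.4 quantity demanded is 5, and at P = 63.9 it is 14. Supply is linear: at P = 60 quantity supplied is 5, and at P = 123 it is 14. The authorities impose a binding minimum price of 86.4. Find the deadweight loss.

3.36

Demand slope = (63.9 − 95.4)/(14 − 5) = −3.5, so P = 112.9 − 3.5Q.
Supply slope = (123 − 60)/(14 − 5) = 7, so P = 25 + 7Q.
Competitive equilibrium: 112.9 − 3.5Q = 25 + 7Q → Q* = 8.3714, P* = 83.6.
At the floor P = 86.4, quantity demanded = (112.9 − 86.4)/3.5 = 7.5714.
Sellers' marginal cost at Q' = 7.5714: 25 + 7·7.5714 = 77.9998.
ΔQ = 8.3714 − 7.5714 = 0.8; wedge = 86.4 − 77.9998 = 8.4002.
DWL = ½ × 0.8 × 8.4002 = 3.36.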